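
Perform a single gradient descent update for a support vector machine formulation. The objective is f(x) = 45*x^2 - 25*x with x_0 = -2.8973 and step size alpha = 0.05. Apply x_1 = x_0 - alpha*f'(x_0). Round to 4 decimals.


We compute the gradient at x_0 and apply the update.
f'(x) = 90*x - 25
f'(-2.8973) = 90*-2.8973 - 25 = -285.757
x_1 = -2.8973 - 0.05*-285.757 = 11.3906


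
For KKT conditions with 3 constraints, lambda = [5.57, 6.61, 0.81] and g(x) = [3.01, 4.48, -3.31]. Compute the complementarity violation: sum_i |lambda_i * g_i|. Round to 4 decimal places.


KKT complementary slackness check:
lambda_1 * g_1 = 5.57 * 3.01 = 16.7657
lambda_2 * g_2 = 6.61 * 4.48 = 29.6128
lambda_3 * g_3 = 0.81 * -3.31 = -2.6811
Total violation = 16.7657 + 29.6128 + 2.6811 = 49.0596


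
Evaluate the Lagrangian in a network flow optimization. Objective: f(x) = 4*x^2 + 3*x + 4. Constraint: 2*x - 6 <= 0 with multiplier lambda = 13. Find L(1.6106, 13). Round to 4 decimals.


Step 1: Evaluate f(x).
f(1.6106) = 4*1.6106^2 + 3*1.6106 + 4 = 19.2079
Step 2: Evaluate g(x).
g(1.6106) = 2*1.6106 - 6 = -2.7788
Step 3: Compute Lagrangian.
L = 19.2079 + 13*-2.7788 = -16.9165


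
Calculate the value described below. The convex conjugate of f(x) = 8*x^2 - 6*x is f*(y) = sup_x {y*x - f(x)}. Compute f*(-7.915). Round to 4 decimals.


f*(y) = sup_x {y*x - a*x^2 - b*x} = sup_x {(y-b)*x - a*x^2}
FOC: (y - b) - 2a*x = 0 => x* = (y - b)/(2a)
x* = (-7.915 + 6)/(2*8) = -0.1197
f*(-7.915) = (y-b)^2/(4a) = (-7.915 + 6)^2/(4*8)
= 3.6672/32 = 0.1146


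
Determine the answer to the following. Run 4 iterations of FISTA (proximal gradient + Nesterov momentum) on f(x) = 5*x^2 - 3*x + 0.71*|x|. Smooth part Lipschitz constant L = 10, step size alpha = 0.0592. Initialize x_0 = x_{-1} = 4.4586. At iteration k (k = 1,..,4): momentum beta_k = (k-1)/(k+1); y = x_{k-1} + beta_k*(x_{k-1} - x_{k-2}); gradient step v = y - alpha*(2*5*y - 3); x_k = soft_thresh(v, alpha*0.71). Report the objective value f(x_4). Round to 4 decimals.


FISTA on f(x) = 5*x^2 - 3*x + 0.71*|x|
L = 10, alpha = 0.0592
Iteration 1: beta = 0.0, y = 4.4586 + 0.0*(4.4586 - 4.4586) = 4.4586
  grad(y) = 41.586, v = y - alpha*grad = 1.9967
  prox(v) = soft_thresh(1.9967, 0.042) = 1.9547
Iteration 2: beta = 0.3333, y = 1.9547 + 0.3333*(1.9547 - 4.4586) = 1.12
  grad(y) = 8.2004, v = y - alpha*grad = 0.6346
  prox(v) = soft_thresh(0.6346, 0.042) = 0.5925
Iteration 3: beta = 0.5, y = 0.5925 + 0.5*(0.5925 - 1.9547) = -0.0885
  grad(y) = -3.8852, v = y - alpha*grad = 0.1415
  prox(v) = soft_thresh(0.1415, 0.042) = 0.0994
Iteration 4: beta = 0.6, y = 0.0994 + 0.6*(0.0994 - 0.5925) = -0.1964
  grad(y) = -4.9641, v = y - alpha*grad = 0.0975
  prox(v) = soft_thresh(0.0975, 0.042) = 0.0554
f(x_4) = 5*0.0554^2 - 3*0.0554 + 0.71*|0.0554| = -0.1116


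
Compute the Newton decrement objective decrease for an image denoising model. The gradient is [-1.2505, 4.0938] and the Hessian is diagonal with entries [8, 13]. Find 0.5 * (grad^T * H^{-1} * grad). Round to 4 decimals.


Step 1: H is diagonal, so H^(-1) * g = [-0.1563, 0.3149].
Step 2: g^T H^(-1) g = sum_i g_i^2 / H_ii
  = (-1.2505)^2/8 + (4.0938)^2/13
  = 0.1955 + 1.2892 = 1.4846
Step 3: Objective decrease = 0.5 * g^T H^(-1) g = 0.7423


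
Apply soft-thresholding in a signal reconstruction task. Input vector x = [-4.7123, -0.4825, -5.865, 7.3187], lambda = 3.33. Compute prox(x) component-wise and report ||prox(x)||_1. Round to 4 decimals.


Soft-thresholding with lambda = 3.33:
prox(-4.7123) = sign(-4.7123)*max(|-4.7123| - 3.33, 0) = -1.3823
prox(-0.4825) = sign(-0.4825)*max(|-0.4825| - 3.33, 0) = 0.0
prox(-5.865) = sign(-5.865)*max(|-5.865| - 3.33, 0) = -2.535
prox(7.3187) = sign(7.3187)*max(|7.3187| - 3.33, 0) = 3.9887
prox(x) = [-1.3823, 0.0, -2.535, 3.9887]
||prox(x)||_1 = 1.3823 + 0.0 + 2.535 + 3.9887 = 7.906


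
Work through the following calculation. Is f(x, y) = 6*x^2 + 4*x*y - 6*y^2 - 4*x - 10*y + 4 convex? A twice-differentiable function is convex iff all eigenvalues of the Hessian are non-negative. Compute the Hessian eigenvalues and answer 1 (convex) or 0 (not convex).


The Hessian of f(x,y) = 6*x^2 + 4*x*y - 6*y^2 - 4*x - 10*y + 4 is:
H = [[12, 4], [4, -12]]
Trace = 12 - 12 = 0
Determinant = 12*-12 - (4)^2 = -160
Discriminant = (0)^2 - 4*-160 = 640.0
Eigenvalues: lambda_1 = -12.6491, lambda_2 = 12.6491
The function is not convex.

0


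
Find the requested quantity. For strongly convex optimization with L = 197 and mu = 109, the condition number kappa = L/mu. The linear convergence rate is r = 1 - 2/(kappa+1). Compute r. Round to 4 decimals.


Step 1: Compute the condition number.
kappa = L/mu = 197/109 = 1.8073
Step 2: Compute the convergence rate.
r = 1 - 2/(kappa + 1) = 1 - 2*mu/(L + mu) = (L - mu)/(L + mu) = 88/306 = 0.2876


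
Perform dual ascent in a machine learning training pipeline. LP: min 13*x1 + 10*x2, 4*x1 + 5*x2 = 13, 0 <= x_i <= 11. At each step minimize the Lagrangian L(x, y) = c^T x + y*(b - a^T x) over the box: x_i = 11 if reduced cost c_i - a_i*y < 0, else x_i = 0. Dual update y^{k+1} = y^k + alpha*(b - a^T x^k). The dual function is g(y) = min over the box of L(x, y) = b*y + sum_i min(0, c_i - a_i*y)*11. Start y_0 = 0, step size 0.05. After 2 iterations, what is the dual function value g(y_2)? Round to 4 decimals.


Dual ascent for LP: min 13*x1 + 10*x2, 4*x1 + 5*x2 = 13, 0 <= x_i <= 11
Step 1: y^k = 0.0, reduced costs: (13.0, 10.0)
  x^k = (0.0, 0.0), subgradient = b - a^T x = 13.0
  y^{k+1} = 0.0 + 0.05*13.0 = 0.65
Step 2: y^k = 0.65, reduced costs: (10.4, 6.75)
  x^k = (0.0, 0.0), subgradient = b - a^T x = 13.0
  y^{k+1} = 0.65 + 0.05*13.0 = 1.3
Dual objective at y_2 = 1.3: reduced costs (7.8, 3.5), box minimizer x = (0.0, 0.0)
g(y_2) = b*y + (c1 - a1*y)*x1 + (c2 - a2*y)*x2 = 13*1.3 + 7.8*0.0 + 3.5*0.0 = 16.9 + 0.0 + 0.0 = 16.9


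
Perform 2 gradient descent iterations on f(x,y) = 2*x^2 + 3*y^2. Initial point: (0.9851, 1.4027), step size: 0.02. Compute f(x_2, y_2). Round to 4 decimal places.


Gradient descent on f(x,y) = 2*x^2 + 3*y^2.
Starting point: (0.9851, 1.4027), alpha = 0.02
Step 1: grad_x = 2*2*0.9851 = 3.9404, grad_y = 2*3*1.4027 = 8.4162
  x_1 = 0.9851 - 0.02*3.9404 = 0.9063
  y_1 = 1.4027 - 0.02*8.4162 = 1.2344
Step 2: grad_x = 2*2*0.9063 = 3.6252, grad_y = 2*3*1.2344 = 7.4063
  x_2 = 0.9063 - 0.02*3.6252 = 0.8338
  y_2 = 1.2344 - 0.02*7.4063 = 1.0863
f(0.8338, 1.0863) = 2*0.8338^2 + 3*1.0863^2 = 4.9302


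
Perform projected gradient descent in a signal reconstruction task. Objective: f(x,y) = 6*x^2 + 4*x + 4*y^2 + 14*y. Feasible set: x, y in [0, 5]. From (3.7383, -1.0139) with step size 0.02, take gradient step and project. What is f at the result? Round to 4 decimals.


Step 1: Compute gradient at (3.7383, -1.0139).
grad_x = 2*6*3.7383 + 4 = 48.8596
grad_y = 2*4*-1.0139 + 14 = 5.8888
Step 2: Gradient step.
x_raw = 3.7383 - 0.02*48.8596 = 2.7611
y_raw = -1.0139 - 0.02*5.8888 = -1.1317
Step 3: Project onto [0, 5].
x_proj = clip(2.7611) = 2.7611
y_proj = clip(-1.1317) = 0.0
Step 4: Evaluate f.
f(2.7611, 0.0) = 56.7867


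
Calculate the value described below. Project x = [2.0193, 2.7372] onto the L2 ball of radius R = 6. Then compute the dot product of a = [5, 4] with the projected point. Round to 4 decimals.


Step 1: Compute ||x|| (intermediates to 6 decimals).
||x|| = sqrt(2.0193^2 + 2.7372^2) = 3.401446
Step 2: Project.
Since ||x|| <= R, proj = x (no scaling needed).
proj(x) = [2.0193, 2.7372]
Step 3: Dot product.
a^T * proj(x) = 5*2.0193 + 4*2.7372 = 21.0453


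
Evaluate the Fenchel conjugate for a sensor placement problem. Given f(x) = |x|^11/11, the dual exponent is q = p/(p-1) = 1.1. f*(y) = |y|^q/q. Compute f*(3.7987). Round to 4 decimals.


The conjugate exponent q satisfies 1/p + 1/q = 1.
p = 11, so q = 11/(11 - 1) = 1.1
|y|^q = 3.7987^1.1 = 4.3411
f*(3.7987) = 4.3411 / 1.1 = 3.9464


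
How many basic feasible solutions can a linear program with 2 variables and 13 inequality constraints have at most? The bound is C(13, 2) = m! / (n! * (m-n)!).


Each vertex corresponds to some choice of n active constraints out of m, so the number of vertices is at most C(m, n) = m! / (n!(m-n)!).
m = 13, n = 2
Numerator: 13 * 12
Denominator: 2! = 2
C(13, 2) = 78


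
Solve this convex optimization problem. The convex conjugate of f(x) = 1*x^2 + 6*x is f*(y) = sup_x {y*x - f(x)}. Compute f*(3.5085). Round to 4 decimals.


f*(y) = sup_x {y*x - a*x^2 - b*x} = sup_x {(y-b)*x - a*x^2}
FOC: (y - b) - 2a*x = 0 => x* = (y - b)/(2a)
x* = (3.5085 - 6)/(2*1) = -1.2458
f*(3.5085) = (y-b)^2/(4a) = (3.5085 - 6)^2/(4*1)
= 6.2076/4 = 1.5519


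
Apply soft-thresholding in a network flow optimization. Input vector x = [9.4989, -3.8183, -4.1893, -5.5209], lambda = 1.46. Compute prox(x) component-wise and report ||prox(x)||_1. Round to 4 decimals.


Soft-thresholding with lambda = 1.46:
prox(9.4989) = sign(9.4989)*max(|9.4989| - 1.46, 0) = 8.0389
prox(-3.8183) = sign(-3.8183)*max(|-3.8183| - 1.46, 0) = -2.3583
prox(-4.1893) = sign(-4.1893)*max(|-4.1893| - 1.46, 0) = -2.7293
prox(-5.5209) = sign(-5.5209)*max(|-5.5209| - 1.46, 0) = -4.0609
prox(x) = [8.0389, -2.3583, -2.7293, -4.0609]
||prox(x)||_1 = 8.0389 + 2.3583 + 2.7293 + 4.0609 = 17.1874


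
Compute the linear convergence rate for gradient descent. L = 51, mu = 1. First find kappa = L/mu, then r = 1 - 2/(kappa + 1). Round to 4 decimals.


Step 1: Compute the condition number.
kappa = L/mu = 51/1 = 51.0
Step 2: Compute the convergence rate.
r = 1 - 2/(kappa + 1) = 1 - 2*mu/(L + mu) = (L - mu)/(L + mu) = 50/52 = 0.9615


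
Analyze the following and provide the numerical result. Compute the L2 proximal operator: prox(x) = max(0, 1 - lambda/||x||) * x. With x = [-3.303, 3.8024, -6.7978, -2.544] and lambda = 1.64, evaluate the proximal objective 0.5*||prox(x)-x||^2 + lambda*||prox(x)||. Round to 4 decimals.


Step 1: Compute ||x||.
||x|| = 8.8346
Step 2: Compute scaling factor.
scale = max(0, 1 - 1.64/8.8346) = 0.8144
Step 3: prox(x) = [-2.6899, 3.0965, -5.5359, -2.0717]
||prox(x)|| = 7.1946
Step 4: Proximal objective.
0.5*||prox-x||^2 = 1.3448
lambda*||prox|| = 11.7991
Total = 13.1439


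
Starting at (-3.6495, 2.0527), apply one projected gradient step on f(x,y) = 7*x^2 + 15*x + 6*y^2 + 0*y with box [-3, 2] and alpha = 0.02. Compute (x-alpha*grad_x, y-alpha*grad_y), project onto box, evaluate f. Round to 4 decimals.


Step 1: Compute gradient at (-3.6495, 2.0527).
grad_x = 2*7*-3.6495 + 15 = -36.093
grad_y = 2*6*2.0527 + 0 = 24.6324
Step 2: Gradient step.
x_raw = -3.6495 - 0.02*-36.093 = -2.9276
y_raw = 2.0527 - 0.02*24.6324 = 1.5601
Step 3: Project onto [-3, 2].
x_proj = clip(-2.9276) = -2.9276
y_proj = clip(1.5601) = 1.5601
Step 4: Evaluate f.
f(-2.9276, 1.5601) = 30.6855


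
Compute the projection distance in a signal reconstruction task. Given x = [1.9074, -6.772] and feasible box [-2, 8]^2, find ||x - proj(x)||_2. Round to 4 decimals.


Project each component onto [-2, 8].
clip(1.9074) = 1.9074, clip(-6.772) = -2.0
Projection = [1.9074, -2.0]
Squared diffs: [0.0, 22.772]
Distance = sqrt(22.772) = 4.772


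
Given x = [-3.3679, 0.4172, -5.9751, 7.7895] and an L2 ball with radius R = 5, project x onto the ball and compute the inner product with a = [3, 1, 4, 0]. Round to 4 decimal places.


Step 1: Compute ||x|| (intermediates to 6 decimals).
||x|| = sqrt((-3.3679)^2 + 0.4172^2 + (-5.9751)^2 + 7.7895^2) = 10.387249
Step 2: Project.
Since ||x|| > R, scale = R/||x|| = 5/10.387249 = 0.481359, proj(x) = scale * x
proj(x) = [-1.621169, 0.200823, -2.876168, 3.749546]
Step 3: Dot product.
a^T * proj(x) = 3*(-1.621169) + 1*0.200823 + 4*(-2.876168) + 0*3.749546 = -16.1674


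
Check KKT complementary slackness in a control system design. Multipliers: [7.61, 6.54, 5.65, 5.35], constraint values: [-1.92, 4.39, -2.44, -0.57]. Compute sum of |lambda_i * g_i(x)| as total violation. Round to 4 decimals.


KKT complementary slackness check:
lambda_1 * g_1 = 7.61 * -1.92 = -14.6112
lambda_2 * g_2 = 6.54 * 4.39 = 28.7106
lambda_3 * g_3 = 5.65 * -2.44 = -13.786
lambda_4 * g_4 = 5.35 * -0.57 = -3.0495
Total violation = 14.6112 + 28.7106 + 13.786 + 3.0495 = 60.1573


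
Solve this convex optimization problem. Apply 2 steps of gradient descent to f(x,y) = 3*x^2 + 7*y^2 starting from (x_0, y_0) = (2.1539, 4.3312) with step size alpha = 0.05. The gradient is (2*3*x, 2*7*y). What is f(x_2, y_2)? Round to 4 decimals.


Gradient descent on f(x,y) = 3*x^2 + 7*y^2.
Starting point: (2.1539, 4.3312), alpha = 0.05
Step 1: grad_x = 2*3*2.1539 = 12.9234, grad_y = 2*7*4.3312 = 60.6368
  x_1 = 2.1539 - 0.05*12.9234 = 1.5077
  y_1 = 4.3312 - 0.05*60.6368 = 1.2994
Step 2: grad_x = 2*3*1.5077 = 9.0464, grad_y = 2*7*1.2994 = 18.191
  x_2 = 1.5077 - 0.05*9.0464 = 1.0554
  y_2 = 1.2994 - 0.05*18.191 = 0.3898
f(1.0554, 0.3898) = 3*1.0554^2 + 7*0.3898^2 = 4.4053


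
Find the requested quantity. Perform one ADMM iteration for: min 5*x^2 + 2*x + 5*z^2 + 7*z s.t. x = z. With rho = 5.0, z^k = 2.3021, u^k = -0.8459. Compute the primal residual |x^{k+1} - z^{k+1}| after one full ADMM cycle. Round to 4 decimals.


ADMM iteration with rho = 5.0, z^k = 2.3021, u^k = -0.8459
Step 1: x-update.
Minimize 5*x^2 + 2*x + (5.0/2)*(x - 2.3021 - 0.8459)^2
FOC: (2*5 + 5.0)*x = -2 + 5.0*(2.3021 + 0.8459)
x^{k+1} = 0.916
Step 2: z-update.
Minimize 5*z^2 + 7*z + (5.0/2)*(0.916 - z - 0.8459)^2
FOC: (2*5 + 5.0)*z = -7 + 5.0*(0.916 - 0.8459)
z^{k+1} = -0.4433
Step 3: u-update.
u^{k+1} = -0.8459 + 0.916 + 0.4433 = 0.5134
Step 4: Primal residual = |0.916 + 0.4433| = 1.3593


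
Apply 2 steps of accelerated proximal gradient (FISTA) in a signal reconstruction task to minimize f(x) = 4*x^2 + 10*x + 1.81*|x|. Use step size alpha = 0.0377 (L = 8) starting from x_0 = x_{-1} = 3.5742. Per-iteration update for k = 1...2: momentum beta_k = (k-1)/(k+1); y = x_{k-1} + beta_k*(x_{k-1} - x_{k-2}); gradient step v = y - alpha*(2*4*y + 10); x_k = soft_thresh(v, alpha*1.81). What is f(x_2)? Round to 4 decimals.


FISTA on f(x) = 4*x^2 + 10*x + 1.81*|x|
L = 8, alpha = 0.0377
Iteration 1: beta = 0.0, y = 3.5742 + 0.0*(3.5742 - 3.5742) = 3.5742
  grad(y) = 38.5936, v = y - alpha*grad = 2.1192
  prox(v) = soft_thresh(2.1192, 0.0682) = 2.051
Iteration 2: beta = 0.3333, y = 2.051 + 0.3333*(2.051 - 3.5742) = 1.5432
  grad(y) = 22.346, v = y - alpha*grad = 0.7008
  prox(v) = soft_thresh(0.7008, 0.0682) = 0.6326
f(x_2) = 4*0.6326^2 + 10*0.6326 + 1.81*|0.6326| = 9.0712


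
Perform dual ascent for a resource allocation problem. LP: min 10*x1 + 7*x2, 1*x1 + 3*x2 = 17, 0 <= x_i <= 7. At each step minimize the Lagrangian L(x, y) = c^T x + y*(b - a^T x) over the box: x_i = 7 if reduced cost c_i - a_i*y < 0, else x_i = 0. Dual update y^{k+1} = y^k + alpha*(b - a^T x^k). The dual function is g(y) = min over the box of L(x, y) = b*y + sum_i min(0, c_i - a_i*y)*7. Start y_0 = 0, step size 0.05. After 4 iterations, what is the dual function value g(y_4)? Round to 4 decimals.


Dual ascent for LP: min 10*x1 + 7*x2, 1*x1 + 3*x2 = 17, 0 <= x_i <= 7
Step 1: y^k = 0.0, reduced costs: (10.0, 7.0)
  x^k = (0.0, 0.0), subgradient = b - a^T x = 17.0
  y^{k+1} = 0.0 + 0.05*17.0 = 0.85
Step 2: y^k = 0.85, reduced costs: (9.15, 4.45)
  x^k = (0.0, 0.0), subgradient = b - a^T x = 17.0
  y^{k+1} = 0.85 + 0.05*17.0 = 1.7
Step 3: y^k = 1.7, reduced costs: (8.3, 1.9)
  x^k = (0.0, 0.0), subgradient = b - a^T x = 17.0
  y^{k+1} = 1.7 + 0.05*17.0 = 2.55
Step 4: y^k = 2.55, reduced costs: (7.45, -0.65)
  x^k = (0.0, 7.0), subgradient = b - a^T x = -4.0
  y^{k+1} = 2.55 + 0.05*-4.0 = 2.35
Dual objective at y_4 = 2.35: reduced costs (7.65, -0.05), box minimizer x = (0.0, 7.0)
g(y_4) = b*y + (c1 - a1*y)*x1 + (c2 - a2*y)*x2 = 17*2.35 + 7.65*0.0 + (-0.05)*7.0 = 39.95 + 0.0 - 0.35 = 39.6


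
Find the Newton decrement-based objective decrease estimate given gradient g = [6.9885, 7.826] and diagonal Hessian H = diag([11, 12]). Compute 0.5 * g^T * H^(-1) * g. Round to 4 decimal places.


Step 1: H is diagonal, so H^(-1) * g = [0.6353, 0.6522].
Step 2: g^T H^(-1) g = sum_i g_i^2 / H_ii
  = (6.9885)^2/11 + (7.826)^2/12
  = 4.4399 + 5.1039 = 9.5438
Step 3: Objective decrease = 0.5 * g^T H^(-1) g = 4.7719


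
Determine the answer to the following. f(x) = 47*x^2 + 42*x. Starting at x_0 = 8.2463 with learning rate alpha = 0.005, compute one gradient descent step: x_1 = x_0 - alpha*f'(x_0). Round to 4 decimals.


We compute the gradient at x_0 and apply the update.
f'(x) = 94*x + 42
f'(8.2463) = 94*8.2463 + 42 = 817.1522
x_1 = 8.2463 - 0.005*817.1522 = 4.1605


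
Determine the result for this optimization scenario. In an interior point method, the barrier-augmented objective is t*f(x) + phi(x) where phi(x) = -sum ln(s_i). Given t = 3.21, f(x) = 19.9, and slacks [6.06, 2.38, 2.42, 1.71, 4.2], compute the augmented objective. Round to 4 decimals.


Step 1: Compute log-barrier.
ln values: [1.8017, 0.8671, 0.8838, 0.5365, 1.4351]
phi = -(1.8017 + 0.8671 + 0.8838 + 0.5365 + 1.4351) = -5.5242
Step 2: Compute augmented objective.
t*f(x) = 3.21*19.9 = 63.879
Total = 63.879 - 5.5242 = 58.3548


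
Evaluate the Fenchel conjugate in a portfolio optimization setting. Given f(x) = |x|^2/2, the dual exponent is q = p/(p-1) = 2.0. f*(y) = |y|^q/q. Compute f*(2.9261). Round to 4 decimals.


The conjugate exponent q satisfies 1/p + 1/q = 1.
p = 2, so q = 2/(2 - 1) = 2.0
|y|^q = 2.9261^2.0 = 8.5621
f*(2.9261) = 8.5621 / 2.0 = 4.281


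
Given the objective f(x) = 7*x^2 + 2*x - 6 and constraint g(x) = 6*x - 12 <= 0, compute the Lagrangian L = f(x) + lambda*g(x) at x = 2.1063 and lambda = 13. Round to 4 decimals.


Step 1: Evaluate f(x).
f(2.1063) = 7*2.1063^2 + 2*2.1063 - 6 = 29.2681
Step 2: Evaluate g(x).
g(2.1063) = 6*2.1063 - 12 = 0.6378
Step 3: Compute Lagrangian.
L = 29.2681 + 13*0.6378 = 37.5595


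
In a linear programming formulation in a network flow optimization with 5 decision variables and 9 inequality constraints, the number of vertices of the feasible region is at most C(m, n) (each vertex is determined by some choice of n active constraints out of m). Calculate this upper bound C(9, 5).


Each vertex corresponds to some choice of n active constraints out of m, so the number of vertices is at most C(m, n) = m! / (n!(m-n)!).
m = 9, n = 5
Numerator: 9 * 8 * 7 * 6 * 5
Denominator: 5! = 120
C(9, 5) = 126


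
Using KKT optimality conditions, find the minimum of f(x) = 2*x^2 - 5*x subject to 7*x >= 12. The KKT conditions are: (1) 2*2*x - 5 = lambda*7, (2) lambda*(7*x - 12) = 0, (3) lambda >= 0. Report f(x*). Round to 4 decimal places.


Step 1: Try lambda = 0 (constraint inactive).
x_unc = 5/(2*2) = 1.25
Check: 7*1.25 = 8.75 < 12 -- violated!
Step 2: Constraint must be active: 7*x = 12
x* = 12/7 = 1.7143 (rounded; the exact value 12/7 is used below)
lambda = (2*2*(12/7) - 5)/7 = 0.2653
Step 3: Compute optimal value.
f(x*) = 2*(12/7)^2 - 5*(12/7) = -2.6939


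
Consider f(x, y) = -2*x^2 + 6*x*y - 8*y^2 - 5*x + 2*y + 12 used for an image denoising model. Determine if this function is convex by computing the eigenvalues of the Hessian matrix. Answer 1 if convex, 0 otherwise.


The Hessian of f(x,y) = -2*x^2 + 6*x*y - 8*y^2 - 5*x + 2*y + 12 is:
H = [[-4, 6], [6, -16]]
Trace = -4 - 16 = -20
Determinant = -4*-16 - (6)^2 = 28
Discriminant = (-20)^2 - 4*28 = 288.0
Eigenvalues: lambda_1 = -18.4853, lambda_2 = -1.5147
The function is not convex.

0


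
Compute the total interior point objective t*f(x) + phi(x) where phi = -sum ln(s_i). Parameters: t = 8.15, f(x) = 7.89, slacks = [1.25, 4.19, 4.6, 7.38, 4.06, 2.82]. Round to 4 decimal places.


Step 1: Compute log-barrier.
ln values: [0.2231, 1.4327, 1.5261, 1.9988, 1.4012, 1.0367]
phi = -(0.2231 + 1.4327 + 1.5261 + 1.9988 + 1.4012 + 1.0367) = -7.6186
Step 2: Compute augmented objective.
t*f(x) = 8.15*7.89 = 64.3035
Total = 64.3035 - 7.6186 = 56.6849


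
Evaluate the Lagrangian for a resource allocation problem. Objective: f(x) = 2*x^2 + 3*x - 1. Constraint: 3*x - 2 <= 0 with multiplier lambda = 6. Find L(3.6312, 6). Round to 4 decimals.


Step 1: Evaluate f(x).
f(3.6312) = 2*3.6312^2 + 3*3.6312 - 1 = 36.2648
Step 2: Evaluate g(x).
g(3.6312) = 3*3.6312 - 2 = 8.8936
Step 3: Compute Lagrangian.
L = 36.2648 + 6*8.8936 = 89.6264


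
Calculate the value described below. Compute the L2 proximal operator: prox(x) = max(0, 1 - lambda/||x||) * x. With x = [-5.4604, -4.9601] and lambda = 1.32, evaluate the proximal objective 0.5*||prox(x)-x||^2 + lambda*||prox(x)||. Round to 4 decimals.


Step 1: Compute ||x||.
||x|| = 7.3769
Step 2: Compute scaling factor.
scale = max(0, 1 - 1.32/7.3769) = 0.8211
Step 3: prox(x) = [-4.4833, -4.0726]
||prox(x)|| = 6.0569
Step 4: Proximal objective.
0.5*||prox-x||^2 = 0.8712
lambda*||prox|| = 7.9951
Total = 8.8663


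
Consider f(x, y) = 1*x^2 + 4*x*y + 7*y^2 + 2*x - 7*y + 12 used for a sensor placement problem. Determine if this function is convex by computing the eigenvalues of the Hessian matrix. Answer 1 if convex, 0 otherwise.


The Hessian of f(x,y) = 1*x^2 + 4*x*y + 7*y^2 + 2*x - 7*y + 12 is:
H = [[2, 4], [4, 14]]
Trace = 2 + 14 = 16
Determinant = 2*14 - (4)^2 = 12
Discriminant = (16)^2 - 4*12 = 208.0
Eigenvalues: lambda_1 = 0.7889, lambda_2 = 15.2111
The function is convex.

1


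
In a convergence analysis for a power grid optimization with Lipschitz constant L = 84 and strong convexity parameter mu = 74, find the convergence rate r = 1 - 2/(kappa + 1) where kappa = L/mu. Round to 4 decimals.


Step 1: Compute the condition number.
kappa = L/mu = 84/74 = 1.1351
Step 2: Compute the convergence rate.
r = 1 - 2/(kappa + 1) = 1 - 2*mu/(L + mu) = (L - mu)/(L + mu) = 10/158 = 0.0633


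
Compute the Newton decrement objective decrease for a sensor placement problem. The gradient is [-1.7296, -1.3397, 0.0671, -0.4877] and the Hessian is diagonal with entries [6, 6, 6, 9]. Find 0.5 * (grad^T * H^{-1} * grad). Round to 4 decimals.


Step 1: H is diagonal, so H^(-1) * g = [-0.2883, -0.2233, 0.0112, -0.0542].
Step 2: g^T H^(-1) g = sum_i g_i^2 / H_ii
  = (-1.7296)^2/6 + (-1.3397)^2/6 + (0.0671)^2/6 + (-0.4877)^2/9
  = 0.4986 + 0.2991 + 0.0008 + 0.0264 = 0.8249
Step 3: Objective decrease = 0.5 * g^T H^(-1) g = 0.4124


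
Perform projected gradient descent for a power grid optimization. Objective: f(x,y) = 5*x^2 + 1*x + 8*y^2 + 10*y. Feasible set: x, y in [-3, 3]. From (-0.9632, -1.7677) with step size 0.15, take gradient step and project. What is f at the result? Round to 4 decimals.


Step 1: Compute gradient at (-0.9632, -1.7677).
grad_x = 2*5*-0.9632 + 1 = -8.632
grad_y = 2*8*-1.7677 + 10 = -18.2832
Step 2: Gradient step.
x_raw = -0.9632 - 0.15*-8.632 = 0.3316
y_raw = -1.7677 - 0.15*-18.2832 = 0.9748
Step 3: Project onto [-3, 3].
x_proj = clip(0.3316) = 0.3316
y_proj = clip(0.9748) = 0.9748
Step 4: Evaluate f.
f(0.3316, 0.9748) = 18.2308


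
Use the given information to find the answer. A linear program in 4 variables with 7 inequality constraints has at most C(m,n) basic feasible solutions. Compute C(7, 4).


Each vertex corresponds to some choice of n active constraints out of m, so the number of vertices is at most C(m, n) = m! / (n!(m-n)!).
m = 7, n = 4
Numerator: 7 * 6 * 5 * 4
Denominator: 4! = 24
C(7, 4) = 35


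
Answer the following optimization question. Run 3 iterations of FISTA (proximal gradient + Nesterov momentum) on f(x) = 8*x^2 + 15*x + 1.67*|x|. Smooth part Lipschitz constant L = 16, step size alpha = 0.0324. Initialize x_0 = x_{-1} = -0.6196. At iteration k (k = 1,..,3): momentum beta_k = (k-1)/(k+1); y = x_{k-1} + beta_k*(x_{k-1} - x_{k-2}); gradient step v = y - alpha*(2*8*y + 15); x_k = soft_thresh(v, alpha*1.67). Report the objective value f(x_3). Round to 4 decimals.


FISTA on f(x) = 8*x^2 + 15*x + 1.67*|x|
L = 16, alpha = 0.0324
Iteration 1: beta = 0.0, y = -0.6196 + 0.0*(-0.6196 + 0.6196) = -0.6196
  grad(y) = 5.0864, v = y - alpha*grad = -0.7844
  prox(v) = soft_thresh(-0.7844, 0.0541) = -0.7303
Iteration 2: beta = 0.3333, y = -0.7303 + 0.3333*(-0.7303 + 0.6196) = -0.7672
  grad(y) = 2.725, v = y - alpha*grad = -0.8555
  prox(v) = soft_thresh(-0.8555, 0.0541) = -0.8014
Iteration 3: beta = 0.5, y = -0.8014 + 0.5*(-0.8014 + 0.7303) = -0.8369
  grad(y) = 1.6095, v = y - alpha*grad = -0.8891
  prox(v) = soft_thresh(-0.8891, 0.0541) = -0.8349
f(x_3) = 8*(-0.8349)^2 + 15*(-0.8349) + 1.67*|-0.8349| = -5.5528


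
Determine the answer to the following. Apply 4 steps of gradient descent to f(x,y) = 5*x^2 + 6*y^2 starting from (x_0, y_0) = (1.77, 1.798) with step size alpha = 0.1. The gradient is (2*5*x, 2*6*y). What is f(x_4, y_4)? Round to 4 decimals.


Gradient descent on f(x,y) = 5*x^2 + 6*y^2.
Starting point: (1.77, 1.798), alpha = 0.1
Step 1: grad_x = 2*5*1.77 = 17.7, grad_y = 2*6*1.798 = 21.576
  x_1 = 1.77 - 0.1*17.7 = 0.0
  y_1 = 1.798 - 0.1*21.576 = -0.3596
Step 2: grad_x = 2*5*0.0 = 0.0, grad_y = 2*6*-0.3596 = -4.3152
  x_2 = 0.0 - 0.1*0.0 = 0.0
  y_2 = -0.3596 - 0.1*-4.3152 = 0.0719
Step 3: grad_x = 2*5*0.0 = 0.0, grad_y = 2*6*0.0719 = 0.863
  x_3 = 0.0 - 0.1*0.0 = 0.0
  y_3 = 0.0719 - 0.1*0.863 = -0.0144
Step 4: grad_x = 2*5*0.0 = 0.0, grad_y = 2*6*-0.0144 = -0.1726
  x_4 = 0.0 - 0.1*0.0 = 0.0
  y_4 = -0.0144 - 0.1*-0.1726 = 0.0029
f(0.0, 0.0029) = 5*0.0^2 + 6*0.0029^2 = 0.0


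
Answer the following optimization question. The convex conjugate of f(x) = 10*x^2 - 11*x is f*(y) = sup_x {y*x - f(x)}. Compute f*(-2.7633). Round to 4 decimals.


f*(y) = sup_x {y*x - a*x^2 - b*x} = sup_x {(y-b)*x - a*x^2}
FOC: (y - b) - 2a*x = 0 => x* = (y - b)/(2a)
x* = (-2.7633 + 11)/(2*10) = 0.4118
f*(-2.7633) = (y-b)^2/(4a) = (-2.7633 + 11)^2/(4*10)
= 67.8432/40 = 1.6961


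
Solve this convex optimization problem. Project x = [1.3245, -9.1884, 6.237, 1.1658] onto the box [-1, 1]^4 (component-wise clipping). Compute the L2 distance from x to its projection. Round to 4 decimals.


Project each component onto [-1, 1].
clip(1.3245) = 1.0, clip(-9.1884) = -1.0, clip(6.237) = 1.0, clip(1.1658) = 1.0
Projection = [1.0, -1.0, 1.0, 1.0]
Squared diffs: [0.1053, 67.0499, 27.4262, 0.0275]
Distance = sqrt(94.6089) = 9.7267


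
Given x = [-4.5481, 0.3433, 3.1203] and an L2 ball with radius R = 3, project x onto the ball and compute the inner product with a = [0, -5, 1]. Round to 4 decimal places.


Step 1: Compute ||x|| (intermediates to 6 decimals).
||x|| = sqrt((-4.5481)^2 + 0.3433^2 + 3.1203^2) = 5.526241
Step 2: Project.
Since ||x|| > R, scale = R/||x|| = 3/5.526241 = 0.542864, proj(x) = scale * x
proj(x) = [-2.469, 0.186365, 1.693899]
Step 3: Dot product.
a^T * proj(x) = 0*(-2.469) - 5*0.186365 + 1*1.693899 = 0.7621


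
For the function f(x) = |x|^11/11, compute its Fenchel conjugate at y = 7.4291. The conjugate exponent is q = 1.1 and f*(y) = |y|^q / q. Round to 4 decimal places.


The conjugate exponent q satisfies 1/p + 1/q = 1.
p = 11, so q = 11/(11 - 1) = 1.1
|y|^q = 7.4291^1.1 = 9.0788
f*(7.4291) = 9.0788 / 1.1 = 8.2535


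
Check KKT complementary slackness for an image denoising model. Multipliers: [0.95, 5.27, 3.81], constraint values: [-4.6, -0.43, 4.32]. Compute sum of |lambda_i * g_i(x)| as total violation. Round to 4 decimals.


KKT complementary slackness check:
lambda_1 * g_1 = 0.95 * -4.6 = -4.37
lambda_2 * g_2 = 5.27 * -0.43 = -2.2661
lambda_3 * g_3 = 3.81 * 4.32 = 16.4592
Total violation = 4.37 + 2.2661 + 16.4592 = 23.0953


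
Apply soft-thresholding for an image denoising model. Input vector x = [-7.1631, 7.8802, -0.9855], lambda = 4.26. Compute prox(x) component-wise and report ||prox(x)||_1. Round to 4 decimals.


Soft-thresholding with lambda = 4.26:
prox(-7.1631) = sign(-7.1631)*max(|-7.1631| - 4.26, 0) = -2.9031
prox(7.8802) = sign(7.8802)*max(|7.8802| - 4.26, 0) = 3.6202
prox(-0.9855) = sign(-0.9855)*max(|-0.9855| - 4.26, 0) = 0.0
prox(x) = [-2.9031, 3.6202, 0.0]
||prox(x)||_1 = 2.9031 + 3.6202 + 0.0 = 6.5233


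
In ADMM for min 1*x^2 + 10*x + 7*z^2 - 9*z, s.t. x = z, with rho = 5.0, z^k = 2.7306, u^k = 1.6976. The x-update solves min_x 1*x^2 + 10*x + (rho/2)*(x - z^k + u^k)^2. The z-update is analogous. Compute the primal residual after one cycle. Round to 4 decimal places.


ADMM iteration with rho = 5.0, z^k = 2.7306, u^k = 1.6976
Step 1: x-update.
Minimize 1*x^2 + 10*x + (5.0/2)*(x - 2.7306 + 1.6976)^2
FOC: (2*1 + 5.0)*x = -10 + 5.0*(2.7306 - 1.6976)
x^{k+1} = -0.6907
Step 2: z-update.
Minimize 7*z^2 - 9*z + (5.0/2)*(-0.6907 - z + 1.6976)^2
FOC: (2*7 + 5.0)*z = 9 + 5.0*(-0.6907 + 1.6976)
z^{k+1} = 0.7387
Step 3: u-update.
u^{k+1} = 1.6976 - 0.6907 - 0.7387 = 0.2682
Step 4: Primal residual = |-0.6907 - 0.7387| = 1.4294


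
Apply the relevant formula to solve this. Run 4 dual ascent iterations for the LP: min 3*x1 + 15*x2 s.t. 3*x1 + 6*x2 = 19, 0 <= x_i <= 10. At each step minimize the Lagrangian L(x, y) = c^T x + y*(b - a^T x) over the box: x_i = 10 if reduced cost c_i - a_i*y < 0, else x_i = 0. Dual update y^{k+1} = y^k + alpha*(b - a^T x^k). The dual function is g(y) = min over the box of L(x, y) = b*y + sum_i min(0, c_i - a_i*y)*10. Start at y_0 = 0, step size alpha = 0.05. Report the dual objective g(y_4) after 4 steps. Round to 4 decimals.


Dual ascent for LP: min 3*x1 + 15*x2, 3*x1 + 6*x2 = 19, 0 <= x_i <= 10
Step 1: y^k = 0.0, reduced costs: (3.0, 15.0)
  x^k = (0.0, 0.0), subgradient = b - a^T x = 19.0
  y^{k+1} = 0.0 + 0.05*19.0 = 0.95
Step 2: y^k = 0.95, reduced costs: (0.15, 9.3)
  x^k = (0.0, 0.0), subgradient = b - a^T x = 19.0
  y^{k+1} = 0.95 + 0.05*19.0 = 1.9
Step 3: y^k = 1.9, reduced costs: (-2.7, 3.6)
  x^k = (10.0, 0.0), subgradient = b - a^T x = -11.0
  y^{k+1} = 1.9 + 0.05*-11.0 = 1.35
Step 4: y^k = 1.35, reduced costs: (-1.05, 6.9)
  x^k = (10.0, 0.0), subgradient = b - a^T x = -11.0
  y^{k+1} = 1.35 + 0.05*-11.0 = 0.8
Dual objective at y_4 = 0.8: reduced costs (0.6, 10.2), box minimizer x = (0.0, 0.0)
g(y_4) = b*y + (c1 - a1*y)*x1 + (c2 - a2*y)*x2 = 19*0.8 + 0.6*0.0 + 10.2*0.0 = 15.2 + 0.0 + 0.0 = 15.2


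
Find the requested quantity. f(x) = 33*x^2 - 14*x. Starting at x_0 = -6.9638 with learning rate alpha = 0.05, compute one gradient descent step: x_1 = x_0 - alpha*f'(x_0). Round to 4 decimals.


We compute the gradient at x_0 and apply the update.
f'(x) = 66*x - 14
f'(-6.9638) = 66*-6.9638 - 14 = -473.6108
x_1 = -6.9638 - 0.05*-473.6108 = 16.7167


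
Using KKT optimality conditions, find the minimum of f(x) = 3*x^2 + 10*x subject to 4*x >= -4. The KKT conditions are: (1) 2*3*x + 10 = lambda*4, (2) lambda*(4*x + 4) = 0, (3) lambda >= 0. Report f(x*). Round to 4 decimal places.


Step 1: Try lambda = 0 (constraint inactive).
x_unc = -10/(2*3) = -1.6667
Check: 4*-1.6667 = -6.6668 < -4 -- violated!
Step 2: Constraint must be active: 4*x = -4
x* = -4/4 = -1.0
lambda = (2*3*(-1.0) + 10)/4 = 1.0
Step 3: Compute optimal value.
f(x*) = 3*(-1.0)^2 + 10*(-1.0) = -7.0


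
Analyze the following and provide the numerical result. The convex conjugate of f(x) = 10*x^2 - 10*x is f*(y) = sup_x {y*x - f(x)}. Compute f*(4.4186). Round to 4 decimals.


f*(y) = sup_x {y*x - a*x^2 - b*x} = sup_x {(y-b)*x - a*x^2}
FOC: (y - b) - 2a*x = 0 => x* = (y - b)/(2a)
x* = (4.4186 + 10)/(2*10) = 0.7209
f*(4.4186) = (y-b)^2/(4a) = (4.4186 + 10)^2/(4*10)
= 207.896/40 = 5.1974


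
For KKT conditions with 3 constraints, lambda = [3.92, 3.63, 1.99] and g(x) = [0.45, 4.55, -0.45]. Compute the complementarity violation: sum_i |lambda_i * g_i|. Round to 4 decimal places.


KKT complementary slackness check:
lambda_1 * g_1 = 3.92 * 0.45 = 1.764
lambda_2 * g_2 = 3.63 * 4.55 = 16.5165
lambda_3 * g_3 = 1.99 * -0.45 = -0.8955
Total violation = 1.764 + 16.5165 + 0.8955 = 19.176


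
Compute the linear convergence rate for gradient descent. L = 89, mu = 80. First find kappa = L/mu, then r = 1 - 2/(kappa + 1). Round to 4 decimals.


Step 1: Compute the condition number.
kappa = L/mu = 89/80 = 1.1125
Step 2: Compute the convergence rate.
r = 1 - 2/(kappa + 1) = 1 - 2*mu/(L + mu) = (L - mu)/(L + mu) = 9/169 = 0.0533


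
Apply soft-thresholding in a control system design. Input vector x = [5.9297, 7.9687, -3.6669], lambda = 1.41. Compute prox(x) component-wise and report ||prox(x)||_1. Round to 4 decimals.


Soft-thresholding with lambda = 1.41:
prox(5.9297) = sign(5.9297)*max(|5.9297| - 1.41, 0) = 4.5197
prox(7.9687) = sign(7.9687)*max(|7.9687| - 1.41, 0) = 6.5587
prox(-3.6669) = sign(-3.6669)*max(|-3.6669| - 1.41, 0) = -2.2569
prox(x) = [4.5197, 6.5587, -2.2569]
||prox(x)||_1 = 4.5197 + 6.5587 + 2.2569 = 13.3353


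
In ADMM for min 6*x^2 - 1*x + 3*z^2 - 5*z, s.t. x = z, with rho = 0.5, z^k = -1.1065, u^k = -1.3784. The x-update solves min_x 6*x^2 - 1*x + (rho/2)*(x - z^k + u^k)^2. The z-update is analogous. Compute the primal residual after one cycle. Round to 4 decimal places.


ADMM iteration with rho = 0.5, z^k = -1.1065, u^k = -1.3784
Step 1: x-update.
Minimize 6*x^2 - 1*x + (0.5/2)*(x + 1.1065 - 1.3784)^2
FOC: (2*6 + 0.5)*x = 1 + 0.5*(-1.1065 + 1.3784)
x^{k+1} = 0.0909
Step 2: z-update.
Minimize 3*z^2 - 5*z + (0.5/2)*(0.0909 - z - 1.3784)^2
FOC: (2*3 + 0.5)*z = 5 + 0.5*(0.0909 - 1.3784)
z^{k+1} = 0.6702
Step 3: u-update.
u^{k+1} = -1.3784 + 0.0909 - 0.6702 = -1.9577
Step 4: Primal residual = |0.0909 - 0.6702| = 0.5793


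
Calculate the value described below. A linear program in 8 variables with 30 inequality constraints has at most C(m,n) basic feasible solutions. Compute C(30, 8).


Each vertex corresponds to some choice of n active constraints out of m, so the number of vertices is at most C(m, n) = m! / (n!(m-n)!).
m = 30, n = 8
Numerator: 30 * 29 * 28 * 27 * 26 * 25 * 24 * 23
Denominator: 8! = 40320
C(30, 8) = 5852925


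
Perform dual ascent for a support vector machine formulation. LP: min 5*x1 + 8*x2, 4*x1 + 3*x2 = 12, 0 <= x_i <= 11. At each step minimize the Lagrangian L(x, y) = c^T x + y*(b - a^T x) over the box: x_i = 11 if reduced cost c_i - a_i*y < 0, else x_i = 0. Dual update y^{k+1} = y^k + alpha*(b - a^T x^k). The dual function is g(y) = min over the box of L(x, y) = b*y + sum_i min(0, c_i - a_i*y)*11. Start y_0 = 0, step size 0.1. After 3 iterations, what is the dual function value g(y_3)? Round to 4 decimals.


Dual ascent for LP: min 5*x1 + 8*x2, 4*x1 + 3*x2 = 12, 0 <= x_i <= 11
Step 1: y^k = 0.0, reduced costs: (5.0, 8.0)
  x^k = (0.0, 0.0), subgradient = b - a^T x = 12.0
  y^{k+1} = 0.0 + 0.1*12.0 = 1.2
Step 2: y^k = 1.2, reduced costs: (0.2, 4.4)
  x^k = (0.0, 0.0), subgradient = b - a^T x = 12.0
  y^{k+1} = 1.2 + 0.1*12.0 = 2.4
Step 3: y^k = 2.4, reduced costs: (-4.6, 0.8)
  x^k = (11.0, 0.0), subgradient = b - a^T x = -32.0
  y^{k+1} = 2.4 + 0.1*-32.0 = -0.8
Dual objective at y_3 = -0.8: reduced costs (8.2, 10.4), box minimizer x = (0.0, 0.0)
g(y_3) = b*y + (c1 - a1*y)*x1 + (c2 - a2*y)*x2 = 12*(-0.8) + 8.2*0.0 + 10.4*0.0 = -9.6 + 0.0 + 0.0 = -9.6


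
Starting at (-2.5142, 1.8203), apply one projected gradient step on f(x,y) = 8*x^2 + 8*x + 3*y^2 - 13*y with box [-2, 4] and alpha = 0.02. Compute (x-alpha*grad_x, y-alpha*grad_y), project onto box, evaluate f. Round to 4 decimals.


Step 1: Compute gradient at (-2.5142, 1.8203).
grad_x = 2*8*-2.5142 + 8 = -32.2272
grad_y = 2*3*1.8203 - 13 = -2.0782
Step 2: Gradient step.
x_raw = -2.5142 - 0.02*-32.2272 = -1.8697
y_raw = 1.8203 - 0.02*-2.0782 = 1.8619
Step 3: Project onto [-2, 4].
x_proj = clip(-1.8697) = -1.8697
y_proj = clip(1.8619) = 1.8619
Step 4: Evaluate f.
f(-1.8697, 1.8619) = -0.797


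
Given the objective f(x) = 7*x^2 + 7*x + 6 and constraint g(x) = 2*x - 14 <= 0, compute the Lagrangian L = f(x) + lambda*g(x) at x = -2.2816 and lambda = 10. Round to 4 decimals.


Step 1: Evaluate f(x).
f(-2.2816) = 7*(-2.2816)^2 + 7*(-2.2816) + 6 = 26.4687
Step 2: Evaluate g(x).
g(-2.2816) = 2*-2.2816 - 14 = -18.5632
Step 3: Compute Lagrangian.
L = 26.4687 + 10*-18.5632 = -159.1633


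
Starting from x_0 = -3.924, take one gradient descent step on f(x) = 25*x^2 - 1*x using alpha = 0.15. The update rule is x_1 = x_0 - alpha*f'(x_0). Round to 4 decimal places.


We compute the gradient at x_0 and apply the update.
f'(x) = 50*x - 1
f'(-3.924) = 50*-3.924 - 1 = -197.2
x_1 = -3.924 - 0.15*-197.2 = 25.656


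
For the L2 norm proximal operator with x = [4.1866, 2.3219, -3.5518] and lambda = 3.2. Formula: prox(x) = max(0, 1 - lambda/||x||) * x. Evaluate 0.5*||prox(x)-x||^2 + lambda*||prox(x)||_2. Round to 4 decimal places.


Step 1: Compute ||x||.
||x|| = 5.9611
Step 2: Compute scaling factor.
scale = max(0, 1 - 3.2/5.9611) = 0.4632
Step 3: prox(x) = [1.9392, 1.0755, -1.6451]
||prox(x)|| = 2.7611
Step 4: Proximal objective.
0.5*||prox-x||^2 = 5.12
lambda*||prox|| = 8.8355
Total = 13.9554


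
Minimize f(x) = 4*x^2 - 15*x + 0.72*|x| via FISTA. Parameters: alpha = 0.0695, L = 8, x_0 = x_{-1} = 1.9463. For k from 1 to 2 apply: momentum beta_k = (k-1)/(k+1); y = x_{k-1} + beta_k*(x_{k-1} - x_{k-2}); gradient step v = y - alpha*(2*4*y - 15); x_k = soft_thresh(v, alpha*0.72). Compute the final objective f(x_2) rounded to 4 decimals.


FISTA on f(x) = 4*x^2 - 15*x + 0.72*|x|
L = 8, alpha = 0.0695
Iteration 1: beta = 0.0, y = 1.9463 + 0.0*(1.9463 - 1.9463) = 1.9463
  grad(y) = 0.5704, v = y - alpha*grad = 1.9067
  prox(v) = soft_thresh(1.9067, 0.05) = 1.8566
Iteration 2: beta = 0.3333, y = 1.8566 + 0.3333*(1.8566 - 1.9463) = 1.8267
  grad(y) = -0.3862, v = y - alpha*grad = 1.8536
  prox(v) = soft_thresh(1.8536, 0.05) = 1.8035
f(x_2) = 4*1.8035^2 - 15*1.8035 + 0.72*|1.8035| = -12.7435


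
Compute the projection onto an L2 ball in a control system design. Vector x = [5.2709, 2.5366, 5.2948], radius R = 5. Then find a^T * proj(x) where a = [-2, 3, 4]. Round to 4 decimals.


Step 1: Compute ||x|| (intermediates to 6 decimals).
||x|| = sqrt(5.2709^2 + 2.5366^2 + 5.2948^2) = 7.88997
Step 2: Project.
Since ||x|| > R, scale = R/||x|| = 5/7.88997 = 0.633716, proj(x) = scale * x
proj(x) = [3.340254, 1.607484, 3.355399]
Step 3: Dot product.
a^T * proj(x) = -2*3.340254 + 3*1.607484 + 4*3.355399 = 11.5635


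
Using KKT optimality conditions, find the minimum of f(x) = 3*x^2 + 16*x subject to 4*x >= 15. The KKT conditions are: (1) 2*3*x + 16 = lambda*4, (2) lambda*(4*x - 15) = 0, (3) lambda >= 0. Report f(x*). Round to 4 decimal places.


Step 1: Try lambda = 0 (constraint inactive).
x_unc = -16/(2*3) = -2.6667
Check: 4*-2.6667 = -10.6668 < 15 -- violated!
Step 2: Constraint must be active: 4*x = 15
x* = 15/4 = 3.75
lambda = (2*3*3.75 + 16)/4 = 9.625
Step 3: Compute optimal value.
f(x*) = 3*3.75^2 + 16*3.75 = 102.1875


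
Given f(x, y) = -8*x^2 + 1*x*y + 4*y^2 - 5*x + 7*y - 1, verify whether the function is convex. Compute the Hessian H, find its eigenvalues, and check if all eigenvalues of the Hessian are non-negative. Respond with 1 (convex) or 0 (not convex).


The Hessian of f(x,y) = -8*x^2 + 1*x*y + 4*y^2 - 5*x + 7*y - 1 is:
H = [[-16, 1], [1, 8]]
Trace = -16 + 8 = -8
Determinant = -16*8 - (1)^2 = -129
Discriminant = (-8)^2 - 4*-129 = 580.0
Eigenvalues: lambda_1 = -16.0416, lambda_2 = 8.0416
The function is not convex.

0


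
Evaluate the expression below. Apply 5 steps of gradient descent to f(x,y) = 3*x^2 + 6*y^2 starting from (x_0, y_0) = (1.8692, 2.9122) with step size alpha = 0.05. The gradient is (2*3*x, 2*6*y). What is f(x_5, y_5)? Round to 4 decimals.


Gradient descent on f(x,y) = 3*x^2 + 6*y^2.
Starting point: (1.8692, 2.9122), alpha = 0.05
Step 1: grad_x = 2*3*1.8692 = 11.2152, grad_y = 2*6*2.9122 = 34.9464
  x_1 = 1.8692 - 0.05*11.2152 = 1.3084
  y_1 = 2.9122 - 0.05*34.9464 = 1.1649
Step 2: grad_x = 2*3*1.3084 = 7.8506, grad_y = 2*6*1.1649 = 13.9786
  x_2 = 1.3084 - 0.05*7.8506 = 0.9159
  y_2 = 1.1649 - 0.05*13.9786 = 0.466
Step 3: grad_x = 2*3*0.9159 = 5.4954, grad_y = 2*6*0.466 = 5.5914
  x_3 = 0.9159 - 0.05*5.4954 = 0.6411
  y_3 = 0.466 - 0.05*5.5914 = 0.1864
Step 4: grad_x = 2*3*0.6411 = 3.8468, grad_y = 2*6*0.1864 = 2.2366
  x_4 = 0.6411 - 0.05*3.8468 = 0.4488
  y_4 = 0.1864 - 0.05*2.2366 = 0.0746
Step 5: grad_x = 2*3*0.4488 = 2.6928, grad_y = 2*6*0.0746 = 0.8946
  x_5 = 0.4488 - 0.05*2.6928 = 0.3142
  y_5 = 0.0746 - 0.05*0.8946 = 0.0298
f(0.3142, 0.0298) = 3*0.3142^2 + 6*0.0298^2 = 0.3014


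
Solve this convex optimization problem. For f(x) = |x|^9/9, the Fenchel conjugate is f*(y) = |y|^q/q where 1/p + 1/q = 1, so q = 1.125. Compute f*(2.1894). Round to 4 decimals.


The conjugate exponent q satisfies 1/p + 1/q = 1.
p = 9, so q = 9/(9 - 1) = 1.125
|y|^q = 2.1894^1.125 = 2.4147
f*(2.1894) = 2.4147 / 1.125 = 2.1464
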